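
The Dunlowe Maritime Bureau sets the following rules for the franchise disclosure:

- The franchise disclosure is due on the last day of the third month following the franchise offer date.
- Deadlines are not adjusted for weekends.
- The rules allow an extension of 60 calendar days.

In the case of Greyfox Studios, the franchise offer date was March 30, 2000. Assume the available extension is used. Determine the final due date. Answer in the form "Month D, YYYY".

3 months after March 30, 2000 is June 2000; that month ends on June 30, 2000.
No adjustment is made for weekends or holidays, so June 30, 2000 stands.
Add the 60 calendar-day extension to June 30, 2000: August 29, 2000.
No adjustment is made for weekends or holidays, so August 29, 2000 stands.
So the filing is due August 29, 2000.

August 29, 2000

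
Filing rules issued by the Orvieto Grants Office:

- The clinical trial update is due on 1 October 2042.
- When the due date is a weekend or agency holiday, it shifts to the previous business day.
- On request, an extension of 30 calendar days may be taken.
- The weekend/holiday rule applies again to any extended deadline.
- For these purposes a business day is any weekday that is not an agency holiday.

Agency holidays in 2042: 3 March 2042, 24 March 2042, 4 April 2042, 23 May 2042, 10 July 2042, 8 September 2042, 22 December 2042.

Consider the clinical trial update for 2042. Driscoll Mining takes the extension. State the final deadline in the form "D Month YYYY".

The stated deadline is 1 October 2042.
1 October 2042 is a Wednesday and not a listed holiday, so it stands.
Add the 30 calendar-day extension to 1 October 2042: 31 October 2042.
31 October 2042 falls on a Friday, which is a business day, so no adjustment is needed.
The final due date is 31 October 2042.

31 October 2042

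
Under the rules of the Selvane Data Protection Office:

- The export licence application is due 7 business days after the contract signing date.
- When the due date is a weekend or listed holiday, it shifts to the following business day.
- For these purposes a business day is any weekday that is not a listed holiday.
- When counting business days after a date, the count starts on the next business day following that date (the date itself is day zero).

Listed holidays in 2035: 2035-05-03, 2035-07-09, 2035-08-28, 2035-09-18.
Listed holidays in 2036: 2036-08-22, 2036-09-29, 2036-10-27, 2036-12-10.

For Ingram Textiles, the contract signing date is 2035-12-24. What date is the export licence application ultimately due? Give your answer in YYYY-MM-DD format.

2036-01-02

Starting the day after 2035-12-24 and counting 7 business days lands on 2036-01-02.
2036-01-02 falls on a Wednesday, which is a business day, so no adjustment is needed.
Final deadline: 2036-01-02.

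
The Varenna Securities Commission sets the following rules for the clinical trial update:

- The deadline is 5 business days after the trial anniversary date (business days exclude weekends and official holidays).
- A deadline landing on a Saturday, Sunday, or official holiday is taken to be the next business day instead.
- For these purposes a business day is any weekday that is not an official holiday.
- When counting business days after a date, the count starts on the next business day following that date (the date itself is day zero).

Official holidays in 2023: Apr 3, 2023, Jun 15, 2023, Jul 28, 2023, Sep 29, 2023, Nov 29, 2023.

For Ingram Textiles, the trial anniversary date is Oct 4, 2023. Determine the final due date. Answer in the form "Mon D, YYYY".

Counting 5 business days after Oct 4, 2023 (skipping weekends and listed holidays) reaches Oct 11, 2023.
Since Oct 11, 2023 is a Wednesday and not a holiday, the date is unchanged.
The final due date is Oct 11, 2023.

Oct 11, 2023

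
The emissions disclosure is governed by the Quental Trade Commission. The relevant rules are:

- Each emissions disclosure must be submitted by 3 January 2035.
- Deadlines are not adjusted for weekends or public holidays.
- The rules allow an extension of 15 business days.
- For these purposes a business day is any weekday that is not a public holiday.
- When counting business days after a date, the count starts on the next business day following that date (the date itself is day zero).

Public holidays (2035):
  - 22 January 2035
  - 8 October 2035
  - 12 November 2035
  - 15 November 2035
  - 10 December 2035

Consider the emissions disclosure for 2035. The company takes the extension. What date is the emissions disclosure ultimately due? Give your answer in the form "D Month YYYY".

25 January 2035

The statutory due date is 3 January 2035.
3 January 2035 falls on a Wednesday. The rules make no weekend/holiday allowance, so it remains 3 January 2035.
Applying the 15-business-day extension: 15 business days after 3 January 2035 is 25 January 2035.
25 January 2035 falls on a Thursday. The rules make no weekend/holiday allowance, so it remains 25 January 2035.
So the filing is due 25 January 2035.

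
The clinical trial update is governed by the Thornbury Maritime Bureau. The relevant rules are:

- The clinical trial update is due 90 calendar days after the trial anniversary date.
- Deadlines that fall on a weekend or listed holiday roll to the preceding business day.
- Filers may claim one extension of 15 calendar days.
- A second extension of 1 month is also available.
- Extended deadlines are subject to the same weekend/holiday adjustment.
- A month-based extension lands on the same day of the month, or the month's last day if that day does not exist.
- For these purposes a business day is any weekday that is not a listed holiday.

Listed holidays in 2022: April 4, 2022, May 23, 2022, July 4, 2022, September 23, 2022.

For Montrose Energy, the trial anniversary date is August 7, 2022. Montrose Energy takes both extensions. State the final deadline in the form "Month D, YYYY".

90 calendar days after August 7, 2022 is November 5, 2022.
Because November 5, 2022 is a Saturday, the deadline becomes November 4, 2022 (Friday).
With the 15-day extension, November 4, 2022 becomes November 19, 2022.
November 19, 2022 is a Saturday, so it moves to the preceding business day, November 18, 2022 (Friday).
Add 1 month to November 18, 2022: December 18, 2022.
December 18, 2022 is a Sunday; the preceding business day is December 16, 2022 (Friday).
The final due date is December 16, 2022.

December 16, 2022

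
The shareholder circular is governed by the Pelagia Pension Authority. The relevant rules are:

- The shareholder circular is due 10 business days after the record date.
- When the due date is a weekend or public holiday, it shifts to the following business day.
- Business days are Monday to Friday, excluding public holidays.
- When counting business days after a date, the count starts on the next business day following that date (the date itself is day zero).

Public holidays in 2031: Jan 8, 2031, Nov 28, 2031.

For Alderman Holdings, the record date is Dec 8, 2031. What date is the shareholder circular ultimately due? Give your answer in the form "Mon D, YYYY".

Dec 22, 2031

Starting the day after Dec 8, 2031 and counting 10 business days lands on Dec 22, 2031.
Dec 22, 2031 is a Monday and not a listed holiday, so it stands.
So the filing is due Dec 22, 2031.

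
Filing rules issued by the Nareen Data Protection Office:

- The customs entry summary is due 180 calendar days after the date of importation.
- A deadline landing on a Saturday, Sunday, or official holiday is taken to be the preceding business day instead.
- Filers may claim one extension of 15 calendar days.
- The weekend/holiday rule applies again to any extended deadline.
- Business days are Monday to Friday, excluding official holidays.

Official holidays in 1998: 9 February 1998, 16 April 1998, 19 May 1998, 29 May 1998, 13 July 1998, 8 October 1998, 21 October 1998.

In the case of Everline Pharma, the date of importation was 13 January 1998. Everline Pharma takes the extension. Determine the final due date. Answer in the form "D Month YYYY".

24 July 1998

Adding 180 calendar days to 13 January 1998 gives 12 July 1998.
12 July 1998 falls on a Sunday. Rolling to the preceding business day gives 10 July 1998, a Friday.
With the 15-day extension, 10 July 1998 becomes 25 July 1998.
25 July 1998 is a Saturday; the preceding business day is 24 July 1998 (Friday).
The final due date is 24 July 1998.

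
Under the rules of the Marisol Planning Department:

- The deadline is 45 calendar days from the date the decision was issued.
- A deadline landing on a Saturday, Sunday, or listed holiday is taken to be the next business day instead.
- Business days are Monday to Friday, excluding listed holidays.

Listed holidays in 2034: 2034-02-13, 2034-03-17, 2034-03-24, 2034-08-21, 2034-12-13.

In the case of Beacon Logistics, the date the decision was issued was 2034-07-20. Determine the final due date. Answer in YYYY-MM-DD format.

2034-09-04

From 2034-07-20, 45 calendar days later is 2034-09-03.
2034-09-03 falls on a Sunday. Rolling to the next business day gives 2034-09-04, a Monday.
Deadline: 2034-09-04.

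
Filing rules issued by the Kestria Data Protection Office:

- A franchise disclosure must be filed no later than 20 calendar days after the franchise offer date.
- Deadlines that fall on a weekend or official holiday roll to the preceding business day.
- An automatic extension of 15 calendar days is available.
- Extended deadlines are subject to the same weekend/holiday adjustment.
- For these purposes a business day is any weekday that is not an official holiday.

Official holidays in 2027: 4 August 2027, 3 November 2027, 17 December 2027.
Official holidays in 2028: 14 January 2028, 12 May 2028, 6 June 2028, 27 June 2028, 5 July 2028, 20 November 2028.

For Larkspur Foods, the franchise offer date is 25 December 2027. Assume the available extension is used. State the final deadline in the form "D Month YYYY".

From 25 December 2027, 20 calendar days later is 14 January 2028.
14 January 2028 is a listed holiday, so it moves to the preceding business day, 13 January 2028 (Thursday).
Add the 15 calendar-day extension to 13 January 2028: 28 January 2028.
28 January 2028 (Friday) is already a business day.
Final deadline: 28 January 2028.

28 January 2028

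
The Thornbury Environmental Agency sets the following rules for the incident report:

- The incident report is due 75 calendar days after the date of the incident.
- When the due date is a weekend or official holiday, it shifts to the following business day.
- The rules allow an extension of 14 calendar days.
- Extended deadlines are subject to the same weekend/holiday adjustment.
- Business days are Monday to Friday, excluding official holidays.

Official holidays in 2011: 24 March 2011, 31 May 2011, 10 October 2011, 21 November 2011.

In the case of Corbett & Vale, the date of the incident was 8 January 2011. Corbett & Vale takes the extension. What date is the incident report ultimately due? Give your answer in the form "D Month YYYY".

8 April 2011

75 calendar days after 8 January 2011 is 24 March 2011.
Because 24 March 2011 is a listed holiday, the deadline becomes 25 March 2011 (Friday).
With the 14-day extension, 25 March 2011 becomes 8 April 2011.
8 April 2011 (Friday) is already a business day.
Deadline: 8 April 2011.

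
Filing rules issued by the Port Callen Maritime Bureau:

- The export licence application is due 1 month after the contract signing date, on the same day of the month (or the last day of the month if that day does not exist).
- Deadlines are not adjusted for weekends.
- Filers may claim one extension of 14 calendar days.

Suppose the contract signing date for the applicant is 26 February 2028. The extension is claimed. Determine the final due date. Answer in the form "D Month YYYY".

1 month after 26 February 2028, on the same day of the month, is 26 March 2028.
26 March 2028 falls on a Sunday. The rules make no weekend/holiday allowance, so it remains 26 March 2028.
Applying the 14-calendar-day extension: 26 March 2028 + 14 days = 9 April 2028.
9 April 2028 is a Sunday; no weekend or holiday adjustment applies.
Deadline: 9 April 2028.

9 April 2028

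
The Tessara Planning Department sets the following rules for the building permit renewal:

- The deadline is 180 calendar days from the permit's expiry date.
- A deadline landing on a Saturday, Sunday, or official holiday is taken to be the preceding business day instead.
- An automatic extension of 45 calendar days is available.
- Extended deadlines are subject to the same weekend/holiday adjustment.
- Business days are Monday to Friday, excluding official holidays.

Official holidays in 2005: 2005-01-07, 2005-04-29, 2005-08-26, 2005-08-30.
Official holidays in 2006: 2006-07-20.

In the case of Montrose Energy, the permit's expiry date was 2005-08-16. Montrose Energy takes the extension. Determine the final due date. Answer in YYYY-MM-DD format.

2006-03-27

From 2005-08-16, 180 calendar days later is 2006-02-12.
2006-02-12 falls on a Sunday. Rolling to the preceding business day gives 2006-02-10, a Friday.
With the 45-day extension, 2006-02-10 becomes 2006-03-27.
2006-03-27 (Monday) is already a business day.
Deadline: 2006-03-27.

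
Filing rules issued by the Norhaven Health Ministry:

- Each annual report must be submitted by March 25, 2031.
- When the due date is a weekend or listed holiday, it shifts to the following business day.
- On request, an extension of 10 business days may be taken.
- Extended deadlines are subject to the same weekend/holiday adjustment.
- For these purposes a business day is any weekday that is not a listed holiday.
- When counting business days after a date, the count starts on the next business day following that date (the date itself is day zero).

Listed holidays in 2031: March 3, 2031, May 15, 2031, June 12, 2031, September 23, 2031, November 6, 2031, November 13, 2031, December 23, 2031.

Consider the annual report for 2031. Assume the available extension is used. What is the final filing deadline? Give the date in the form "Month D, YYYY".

April 8, 2031

The statutory due date is March 25, 2031.
March 25, 2031 is a Tuesday and not a listed holiday, so it stands.
Applying the 10-business-day extension: 10 business days after March 25, 2031 is April 8, 2031.
April 8, 2031 falls on a Tuesday, which is a business day, so no adjustment is needed.
The final due date is April 8, 2031.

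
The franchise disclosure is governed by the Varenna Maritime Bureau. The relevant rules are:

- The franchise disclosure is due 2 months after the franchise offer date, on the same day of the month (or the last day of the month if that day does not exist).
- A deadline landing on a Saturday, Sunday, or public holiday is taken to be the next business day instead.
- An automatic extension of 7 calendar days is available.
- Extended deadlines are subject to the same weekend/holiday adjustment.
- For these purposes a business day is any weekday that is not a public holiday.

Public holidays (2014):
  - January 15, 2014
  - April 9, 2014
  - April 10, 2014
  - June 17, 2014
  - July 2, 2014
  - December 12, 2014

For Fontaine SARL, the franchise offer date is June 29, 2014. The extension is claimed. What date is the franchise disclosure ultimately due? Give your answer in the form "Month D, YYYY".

Moving 2 months forward from June 29, 2014 on the corresponding day gives August 29, 2014.
Since August 29, 2014 is a Friday and not a holiday, the date is unchanged.
The 7-calendar-day extension moves the deadline from August 29, 2014 to September 5, 2014.
September 5, 2014 (Friday) is already a business day.
So the filing is due September 5, 2014.

September 5, 2014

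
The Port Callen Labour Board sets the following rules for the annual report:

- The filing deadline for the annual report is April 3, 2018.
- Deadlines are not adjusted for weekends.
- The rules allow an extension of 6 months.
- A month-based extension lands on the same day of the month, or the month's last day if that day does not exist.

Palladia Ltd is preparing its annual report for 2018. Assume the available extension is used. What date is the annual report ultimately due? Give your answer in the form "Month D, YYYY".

October 3, 2018

Start from the fixed due date, April 3, 2018.
April 3, 2018 falls on a Tuesday. The rules make no weekend/holiday allowance, so it remains April 3, 2018.
The 6 months extension carries April 3, 2018 to October 3, 2018.
No adjustment is made for weekends or holidays, so October 3, 2018 stands.
Deadline: October 3, 2018.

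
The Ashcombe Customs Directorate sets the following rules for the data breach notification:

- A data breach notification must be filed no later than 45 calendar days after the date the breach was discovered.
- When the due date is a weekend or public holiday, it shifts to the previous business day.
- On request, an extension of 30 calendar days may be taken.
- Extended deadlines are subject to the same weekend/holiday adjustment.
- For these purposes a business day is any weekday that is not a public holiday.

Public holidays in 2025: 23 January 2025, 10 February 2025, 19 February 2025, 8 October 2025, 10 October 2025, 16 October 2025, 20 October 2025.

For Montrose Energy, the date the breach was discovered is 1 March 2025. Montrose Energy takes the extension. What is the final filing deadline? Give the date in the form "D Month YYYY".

15 May 2025

From 1 March 2025, 45 calendar days later is 15 April 2025.
Since 15 April 2025 is a Tuesday and not a holiday, the date is unchanged.
Add the 30 calendar-day extension to 15 April 2025: 15 May 2025.
15 May 2025 is a Thursday and not a listed holiday, so it stands.
Deadline: 15 May 2025.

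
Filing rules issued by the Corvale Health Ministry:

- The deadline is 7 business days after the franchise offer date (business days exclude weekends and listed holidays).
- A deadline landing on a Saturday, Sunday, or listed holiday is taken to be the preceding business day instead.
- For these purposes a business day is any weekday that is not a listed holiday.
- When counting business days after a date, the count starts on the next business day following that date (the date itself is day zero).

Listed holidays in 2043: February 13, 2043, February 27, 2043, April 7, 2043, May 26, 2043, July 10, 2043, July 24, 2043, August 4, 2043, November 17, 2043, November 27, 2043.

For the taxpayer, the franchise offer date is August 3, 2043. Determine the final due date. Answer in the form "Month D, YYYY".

7 business days after August 3, 2043, excluding weekends and holidays, is August 13, 2043.
August 13, 2043 (Thursday) is already a business day.
So the filing is due August 13, 2043.

August 13, 2043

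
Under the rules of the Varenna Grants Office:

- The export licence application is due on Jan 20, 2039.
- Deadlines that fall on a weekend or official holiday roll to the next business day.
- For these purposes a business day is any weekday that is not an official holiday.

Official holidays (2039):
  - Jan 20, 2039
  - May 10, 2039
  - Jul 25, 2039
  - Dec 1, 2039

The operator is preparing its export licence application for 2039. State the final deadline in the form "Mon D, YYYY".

Start from the fixed due date, Jan 20, 2039.
Because Jan 20, 2039 is a listed holiday, the deadline becomes Jan 21, 2039 (Friday).
So the filing is due Jan 21, 2039.

Jan 21, 2039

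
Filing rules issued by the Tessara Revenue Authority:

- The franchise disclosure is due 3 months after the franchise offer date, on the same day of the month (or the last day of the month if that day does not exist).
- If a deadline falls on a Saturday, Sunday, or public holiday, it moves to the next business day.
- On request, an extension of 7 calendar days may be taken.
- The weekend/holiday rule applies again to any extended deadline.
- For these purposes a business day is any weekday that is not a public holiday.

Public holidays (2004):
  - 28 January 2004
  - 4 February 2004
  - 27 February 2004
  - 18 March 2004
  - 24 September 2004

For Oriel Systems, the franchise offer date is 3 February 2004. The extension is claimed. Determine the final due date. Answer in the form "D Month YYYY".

3 months from 3 February 2004 is 3 May 2004.
3 May 2004 falls on a Monday, which is a business day, so no adjustment is needed.
With the 7-day extension, 3 May 2004 becomes 10 May 2004.
10 May 2004 (Monday) is already a business day.
So the filing is due 10 May 2004.

10 May 2004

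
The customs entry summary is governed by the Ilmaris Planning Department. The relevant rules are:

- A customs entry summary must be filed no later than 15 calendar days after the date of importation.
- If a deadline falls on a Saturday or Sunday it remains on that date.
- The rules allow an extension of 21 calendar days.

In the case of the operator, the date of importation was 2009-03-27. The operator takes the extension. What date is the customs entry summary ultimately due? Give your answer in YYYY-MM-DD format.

Trigger date 2009-03-27 + 15 calendar days = 2009-04-11.
2009-04-11 is a Saturday; no weekend or holiday adjustment applies.
Add the 21 calendar-day extension to 2009-04-11: 2009-05-02.
2009-05-02 is a Saturday; no weekend or holiday adjustment applies.
The final due date is 2009-05-02.

2009-05-02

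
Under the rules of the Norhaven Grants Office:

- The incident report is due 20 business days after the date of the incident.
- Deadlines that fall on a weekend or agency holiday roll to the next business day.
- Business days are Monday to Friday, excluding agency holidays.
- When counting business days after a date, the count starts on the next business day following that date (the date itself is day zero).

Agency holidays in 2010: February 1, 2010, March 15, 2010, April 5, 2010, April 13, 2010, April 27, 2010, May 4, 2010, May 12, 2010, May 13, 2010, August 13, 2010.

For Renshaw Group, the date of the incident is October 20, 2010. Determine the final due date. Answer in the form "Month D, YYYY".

20 business days after October 20, 2010, excluding weekends and holidays, is November 17, 2010.
Since November 17, 2010 is a Wednesday and not a holiday, the date is unchanged.
The final due date is November 17, 2010.

November 17, 2010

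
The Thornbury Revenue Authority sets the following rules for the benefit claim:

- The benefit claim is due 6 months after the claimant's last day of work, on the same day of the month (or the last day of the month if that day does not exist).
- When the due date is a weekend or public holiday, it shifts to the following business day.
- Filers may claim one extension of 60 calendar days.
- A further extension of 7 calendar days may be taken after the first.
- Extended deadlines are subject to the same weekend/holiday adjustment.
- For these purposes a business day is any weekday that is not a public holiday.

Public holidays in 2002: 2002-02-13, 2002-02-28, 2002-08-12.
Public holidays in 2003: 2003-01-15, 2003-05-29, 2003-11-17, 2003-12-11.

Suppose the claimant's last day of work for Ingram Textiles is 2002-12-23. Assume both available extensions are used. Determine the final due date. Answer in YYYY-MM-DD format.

6 months from 2002-12-23 is 2003-06-23.
2003-06-23 (Monday) is already a business day.
Applying the 60-calendar-day extension: 2003-06-23 + 60 days = 2003-08-22.
2003-08-22 (Friday) is already a business day.
The 7-calendar-day extension moves the deadline from 2003-08-22 to 2003-08-29.
2003-08-29 (Friday) is already a business day.
So the filing is due 2003-08-29.

2003-08-29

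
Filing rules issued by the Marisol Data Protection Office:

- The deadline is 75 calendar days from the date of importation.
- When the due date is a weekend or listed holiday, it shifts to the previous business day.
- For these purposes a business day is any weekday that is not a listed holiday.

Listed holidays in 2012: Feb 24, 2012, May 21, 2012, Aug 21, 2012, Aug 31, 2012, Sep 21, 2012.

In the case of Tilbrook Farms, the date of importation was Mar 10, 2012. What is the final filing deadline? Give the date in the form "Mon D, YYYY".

May 24, 2012

75 calendar days after Mar 10, 2012 is May 24, 2012.
May 24, 2012 is a Thursday and not a listed holiday, so it stands.
Final deadline: May 24, 2012.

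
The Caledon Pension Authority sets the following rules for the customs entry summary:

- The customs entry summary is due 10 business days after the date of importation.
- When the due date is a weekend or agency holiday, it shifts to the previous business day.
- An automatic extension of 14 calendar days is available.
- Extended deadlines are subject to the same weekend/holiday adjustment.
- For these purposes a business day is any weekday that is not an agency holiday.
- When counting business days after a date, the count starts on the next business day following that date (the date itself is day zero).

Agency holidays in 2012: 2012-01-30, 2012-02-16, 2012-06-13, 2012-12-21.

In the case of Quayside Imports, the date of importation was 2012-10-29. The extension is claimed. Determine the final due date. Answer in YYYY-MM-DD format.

2012-11-26

Counting 10 business days after 2012-10-29 (skipping weekends and listed holidays) reaches 2012-11-12.
Since 2012-11-12 is a Monday and not a holiday, the date is unchanged.
With the 14-day extension, 2012-11-12 becomes 2012-11-26.
2012-11-26 (Monday) is already a business day.
Final deadline: 2012-11-26.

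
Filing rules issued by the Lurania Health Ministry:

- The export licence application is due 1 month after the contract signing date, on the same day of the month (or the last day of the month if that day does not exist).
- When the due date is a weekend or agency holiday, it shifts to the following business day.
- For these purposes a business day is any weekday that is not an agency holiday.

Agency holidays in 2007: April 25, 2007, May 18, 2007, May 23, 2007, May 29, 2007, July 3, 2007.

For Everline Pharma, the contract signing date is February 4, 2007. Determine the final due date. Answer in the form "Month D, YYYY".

March 5, 2007

1 month after February 4, 2007, on the same day of the month, is March 4, 2007.
March 4, 2007 is a Sunday; the next business day is March 5, 2007 (Monday).
The final due date is March 5, 2007.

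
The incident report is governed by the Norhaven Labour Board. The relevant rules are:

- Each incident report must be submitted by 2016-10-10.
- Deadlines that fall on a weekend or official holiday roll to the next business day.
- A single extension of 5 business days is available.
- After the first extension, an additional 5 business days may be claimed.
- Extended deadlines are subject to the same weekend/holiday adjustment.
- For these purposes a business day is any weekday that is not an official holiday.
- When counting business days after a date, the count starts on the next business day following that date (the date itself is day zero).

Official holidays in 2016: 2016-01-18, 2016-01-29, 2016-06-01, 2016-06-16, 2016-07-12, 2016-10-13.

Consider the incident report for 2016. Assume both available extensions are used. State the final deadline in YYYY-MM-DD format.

2016-10-25

Start from the fixed due date, 2016-10-10.
Since 2016-10-10 is a Monday and not a holiday, the date is unchanged.
Applying the 5-business-day extension: 5 business days after 2016-10-10 is 2016-10-18.
Since 2016-10-18 is a Tuesday and not a holiday, the date is unchanged.
Counting 5 further business days from 2016-10-18 reaches 2016-10-25.
Since 2016-10-25 is a Tuesday and not a holiday, the date is unchanged.
Deadline: 2016-10-25.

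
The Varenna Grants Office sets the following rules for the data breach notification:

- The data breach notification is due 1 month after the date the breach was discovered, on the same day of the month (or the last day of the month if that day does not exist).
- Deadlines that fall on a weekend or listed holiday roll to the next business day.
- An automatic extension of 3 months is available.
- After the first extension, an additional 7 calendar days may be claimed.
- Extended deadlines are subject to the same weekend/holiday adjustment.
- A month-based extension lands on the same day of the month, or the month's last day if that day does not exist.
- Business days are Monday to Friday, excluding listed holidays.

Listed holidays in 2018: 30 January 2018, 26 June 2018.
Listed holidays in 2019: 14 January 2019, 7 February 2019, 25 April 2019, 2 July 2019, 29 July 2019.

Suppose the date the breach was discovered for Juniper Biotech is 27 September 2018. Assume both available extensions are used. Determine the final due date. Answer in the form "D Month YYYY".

1 month from 27 September 2018 is 27 October 2018.
27 October 2018 is a Saturday; the next business day is 29 October 2018 (Monday).
Add 3 months to 29 October 2018: 29 January 2019.
Since 29 January 2019 is a Tuesday and not a holiday, the date is unchanged.
Add the 7 calendar-day extension to 29 January 2019: 5 February 2019.
Since 5 February 2019 is a Tuesday and not a holiday, the date is unchanged.
Final deadline: 5 February 2019.

5 February 2019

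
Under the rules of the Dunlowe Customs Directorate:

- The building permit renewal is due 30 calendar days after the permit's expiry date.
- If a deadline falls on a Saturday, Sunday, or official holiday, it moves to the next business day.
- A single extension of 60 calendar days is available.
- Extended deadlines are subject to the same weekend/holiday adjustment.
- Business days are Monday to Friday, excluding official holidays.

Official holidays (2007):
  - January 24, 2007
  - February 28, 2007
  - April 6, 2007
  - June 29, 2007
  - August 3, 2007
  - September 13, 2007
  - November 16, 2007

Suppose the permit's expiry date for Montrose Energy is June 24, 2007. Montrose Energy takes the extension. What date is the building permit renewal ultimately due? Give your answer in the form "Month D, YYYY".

September 24, 2007

30 calendar days after June 24, 2007 is July 24, 2007.
Since July 24, 2007 is a Tuesday and not a holiday, the date is unchanged.
With the 60-day extension, July 24, 2007 becomes September 22, 2007.
September 22, 2007 falls on a Saturday. Rolling to the next business day gives September 24, 2007, a Monday.
Deadline: September 24, 2007.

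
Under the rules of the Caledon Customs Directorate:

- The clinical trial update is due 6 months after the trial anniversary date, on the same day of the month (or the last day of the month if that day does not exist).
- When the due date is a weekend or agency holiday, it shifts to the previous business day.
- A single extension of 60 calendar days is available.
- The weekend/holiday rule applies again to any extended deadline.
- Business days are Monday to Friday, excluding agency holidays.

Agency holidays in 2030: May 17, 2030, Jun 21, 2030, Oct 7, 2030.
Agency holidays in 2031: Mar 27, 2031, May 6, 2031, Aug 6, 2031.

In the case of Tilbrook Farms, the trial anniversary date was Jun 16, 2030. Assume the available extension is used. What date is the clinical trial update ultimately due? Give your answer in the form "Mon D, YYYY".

Feb 14, 2031

Moving 6 months forward from Jun 16, 2030 on the corresponding day gives Dec 16, 2030.
Dec 16, 2030 falls on a Monday, which is a business day, so no adjustment is needed.
With the 60-day extension, Dec 16, 2030 becomes Feb 14, 2031.
Since Feb 14, 2031 is a Friday and not a holiday, the date is unchanged.
Final deadline: Feb 14, 2031.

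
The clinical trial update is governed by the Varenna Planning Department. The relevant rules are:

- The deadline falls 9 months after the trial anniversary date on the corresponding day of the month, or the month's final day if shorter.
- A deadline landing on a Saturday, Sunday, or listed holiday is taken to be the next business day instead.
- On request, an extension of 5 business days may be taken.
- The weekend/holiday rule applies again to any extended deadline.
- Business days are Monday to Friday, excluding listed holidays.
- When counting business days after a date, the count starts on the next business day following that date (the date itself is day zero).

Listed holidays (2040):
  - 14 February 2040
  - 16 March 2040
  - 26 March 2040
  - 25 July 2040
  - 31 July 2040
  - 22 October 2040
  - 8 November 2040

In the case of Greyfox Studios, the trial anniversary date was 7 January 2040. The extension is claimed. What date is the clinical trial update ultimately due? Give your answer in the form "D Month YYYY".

9 months after 7 January 2040, on the same day of the month, is 7 October 2040.
Because 7 October 2040 is a Sunday, the deadline becomes 8 October 2040 (Monday).
Counting 5 further business days from 8 October 2040 reaches 15 October 2040.
Since 15 October 2040 is a Monday and not a holiday, the date is unchanged.
Final deadline: 15 October 2040.

15 October 2040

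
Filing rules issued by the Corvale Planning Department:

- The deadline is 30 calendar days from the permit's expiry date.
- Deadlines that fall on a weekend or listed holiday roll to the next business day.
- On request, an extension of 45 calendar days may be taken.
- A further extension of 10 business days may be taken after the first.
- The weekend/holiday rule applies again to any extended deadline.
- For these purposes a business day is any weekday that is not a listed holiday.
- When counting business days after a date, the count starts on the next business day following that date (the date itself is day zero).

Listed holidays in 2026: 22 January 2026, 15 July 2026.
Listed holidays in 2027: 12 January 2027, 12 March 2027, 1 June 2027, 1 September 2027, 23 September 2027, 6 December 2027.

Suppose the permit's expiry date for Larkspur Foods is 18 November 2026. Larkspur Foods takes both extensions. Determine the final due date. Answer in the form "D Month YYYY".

30 calendar days after 18 November 2026 is 18 December 2026.
18 December 2026 falls on a Friday, which is a business day, so no adjustment is needed.
With the 45-day extension, 18 December 2026 becomes 1 February 2027.
1 February 2027 is a Monday and not a listed holiday, so it stands.
Applying the 10-business-day extension: 10 business days after 1 February 2027 is 15 February 2027.
Since 15 February 2027 is a Monday and not a holiday, the date is unchanged.
The final due date is 15 February 2027.

15 February 2027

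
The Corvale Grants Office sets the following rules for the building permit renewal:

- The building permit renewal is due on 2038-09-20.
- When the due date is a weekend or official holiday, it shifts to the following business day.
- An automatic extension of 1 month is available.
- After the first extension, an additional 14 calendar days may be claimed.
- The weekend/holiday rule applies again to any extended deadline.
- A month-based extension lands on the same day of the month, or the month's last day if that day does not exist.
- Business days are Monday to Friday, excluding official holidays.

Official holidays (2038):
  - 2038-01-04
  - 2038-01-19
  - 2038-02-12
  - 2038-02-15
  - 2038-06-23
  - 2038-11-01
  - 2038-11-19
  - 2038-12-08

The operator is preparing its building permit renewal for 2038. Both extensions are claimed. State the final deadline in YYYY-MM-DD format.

2038-11-03

The stated deadline is 2038-09-20.
2038-09-20 is a Monday and not a listed holiday, so it stands.
The 1 month extension carries 2038-09-20 to 2038-10-20.
2038-10-20 falls on a Wednesday, which is a business day, so no adjustment is needed.
With the 14-day extension, 2038-10-20 becomes 2038-11-03.
Since 2038-11-03 is a Wednesday and not a holiday, the date is unchanged.
Final deadline: 2038-11-03.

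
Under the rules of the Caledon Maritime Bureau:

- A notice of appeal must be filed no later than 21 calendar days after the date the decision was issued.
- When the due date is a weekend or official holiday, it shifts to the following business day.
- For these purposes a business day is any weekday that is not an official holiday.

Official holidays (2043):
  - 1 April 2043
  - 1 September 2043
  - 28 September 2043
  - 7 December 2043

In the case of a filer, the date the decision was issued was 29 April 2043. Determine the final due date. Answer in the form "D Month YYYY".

20 May 2043

Adding 21 calendar days to 29 April 2043 gives 20 May 2043.
20 May 2043 is a Wednesday and not a listed holiday, so it stands.
Deadline: 20 May 2043.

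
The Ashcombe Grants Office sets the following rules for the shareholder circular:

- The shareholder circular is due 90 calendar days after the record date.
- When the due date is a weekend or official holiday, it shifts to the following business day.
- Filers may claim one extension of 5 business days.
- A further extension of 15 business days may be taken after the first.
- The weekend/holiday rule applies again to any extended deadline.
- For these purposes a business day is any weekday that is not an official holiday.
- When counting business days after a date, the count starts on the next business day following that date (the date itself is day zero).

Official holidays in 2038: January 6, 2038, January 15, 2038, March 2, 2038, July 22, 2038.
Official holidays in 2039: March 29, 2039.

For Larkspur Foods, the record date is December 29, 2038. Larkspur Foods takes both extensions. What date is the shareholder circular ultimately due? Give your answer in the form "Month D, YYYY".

April 27, 2039

Adding 90 calendar days to December 29, 2038 gives March 29, 2039.
March 29, 2039 falls on a listed holiday. Rolling to the next business day gives March 30, 2039, a Wednesday.
Applying the 5-business-day extension: 5 business days after March 30, 2039 is April 6, 2039.
Since April 6, 2039 is a Wednesday and not a holiday, the date is unchanged.
The 15-business-day extension runs from April 6, 2039 to April 27, 2039.
April 27, 2039 (Wednesday) is already a business day.
Final deadline: April 27, 2039.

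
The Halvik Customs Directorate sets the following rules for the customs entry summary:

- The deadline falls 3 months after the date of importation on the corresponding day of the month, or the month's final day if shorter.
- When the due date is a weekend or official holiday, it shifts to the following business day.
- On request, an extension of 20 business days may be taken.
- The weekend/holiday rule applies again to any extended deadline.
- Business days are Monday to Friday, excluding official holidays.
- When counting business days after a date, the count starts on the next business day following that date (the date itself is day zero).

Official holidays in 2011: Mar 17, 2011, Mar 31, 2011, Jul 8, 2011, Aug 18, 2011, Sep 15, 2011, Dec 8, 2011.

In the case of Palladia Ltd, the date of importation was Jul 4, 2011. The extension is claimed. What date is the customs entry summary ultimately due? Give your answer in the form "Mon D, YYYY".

Nov 1, 2011

Moving 3 months forward from Jul 4, 2011 on the corresponding day gives Oct 4, 2011.
Since Oct 4, 2011 is a Tuesday and not a holiday, the date is unchanged.
Applying the 20-business-day extension: 20 business days after Oct 4, 2011 is Nov 1, 2011.
Nov 1, 2011 (Tuesday) is already a business day.
Deadline: Nov 1, 2011.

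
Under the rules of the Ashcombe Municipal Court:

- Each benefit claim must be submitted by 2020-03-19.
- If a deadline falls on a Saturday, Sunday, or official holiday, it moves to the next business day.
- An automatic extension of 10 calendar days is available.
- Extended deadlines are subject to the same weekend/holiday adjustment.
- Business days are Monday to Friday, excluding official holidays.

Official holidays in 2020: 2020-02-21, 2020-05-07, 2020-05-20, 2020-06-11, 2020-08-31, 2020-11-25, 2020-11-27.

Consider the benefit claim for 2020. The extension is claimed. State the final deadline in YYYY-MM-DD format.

The statutory due date is 2020-03-19.
2020-03-19 is a Thursday and not a listed holiday, so it stands.
Applying the 10-calendar-day extension: 2020-03-19 + 10 days = 2020-03-29.
2020-03-29 is a Sunday; the next business day is 2020-03-30 (Monday).
The final due date is 2020-03-30.

2020-03-30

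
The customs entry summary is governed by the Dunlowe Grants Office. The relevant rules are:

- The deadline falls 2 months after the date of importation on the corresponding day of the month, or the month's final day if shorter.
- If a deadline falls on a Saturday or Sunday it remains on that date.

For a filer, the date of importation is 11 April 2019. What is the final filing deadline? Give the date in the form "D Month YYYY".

11 June 2019

2 months after 11 April 2019, on the same day of the month, is 11 June 2019.
11 June 2019 is a Tuesday; no weekend or holiday adjustment applies.
The final due date is 11 June 2019.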